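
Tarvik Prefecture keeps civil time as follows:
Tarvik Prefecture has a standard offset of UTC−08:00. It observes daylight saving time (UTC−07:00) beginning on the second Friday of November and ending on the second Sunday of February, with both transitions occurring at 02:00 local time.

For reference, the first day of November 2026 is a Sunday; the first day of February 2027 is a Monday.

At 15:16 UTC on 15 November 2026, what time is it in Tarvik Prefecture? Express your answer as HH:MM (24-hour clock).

1 November 2026 is a Sunday, so the first Friday is November 6 and the second is November 13.
1 February 2027 is a Monday, so the first Sunday is February 7 and the second is February 14.
At the standard offset (UTC−08:00), 15:16 UTC − 8h = 07:16 Tarvik Prefecture standard time.
The standard-time date in Tarvik Prefecture, 15 November 2026, falls between 13 November 2026 and 14 February 2027, so daylight saving is in effect and Tarvik Prefecture is at UTC−07:00.
15:16 UTC − 7h = 08:16 local.

08:16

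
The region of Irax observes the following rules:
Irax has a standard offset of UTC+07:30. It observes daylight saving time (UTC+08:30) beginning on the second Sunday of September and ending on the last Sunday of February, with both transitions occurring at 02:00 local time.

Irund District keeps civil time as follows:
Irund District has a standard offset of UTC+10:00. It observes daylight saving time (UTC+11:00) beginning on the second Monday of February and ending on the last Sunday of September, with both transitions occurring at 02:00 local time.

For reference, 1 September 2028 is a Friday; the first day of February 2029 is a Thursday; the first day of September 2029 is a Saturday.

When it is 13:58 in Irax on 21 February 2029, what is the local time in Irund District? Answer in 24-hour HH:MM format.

1 September 2028 is a Friday, so the first Sunday is September 3 and the second is September 10.
1 February 2029 is a Thursday, so Sundays fall on 4, 11, 18, 25; the last is February 25.
21 February 2029 falls between 10 September 2028 and 25 February 2029, so daylight saving is in effect and Irax is at UTC+08:30.
13:58 Irax − 8h30m = 05:28 UTC.
1 February 2029 is a Thursday, so the first Monday is February 5 and the second is February 12.
1 September 2029 is a Saturday, so Sundays fall on 2, 9, 16, 23, 30; the last is September 30.
At the standard offset (UTC+10:00), 05:28 UTC + 10h = 15:28 Irund District standard time.
The standard-time date in Irund District, 21 February 2029, lies within the daylight-saving period (12 February – 30 September), so Irund District is on daylight time, UTC+11:00.
05:28 UTC + 11h = 16:28 Irund District.

16:28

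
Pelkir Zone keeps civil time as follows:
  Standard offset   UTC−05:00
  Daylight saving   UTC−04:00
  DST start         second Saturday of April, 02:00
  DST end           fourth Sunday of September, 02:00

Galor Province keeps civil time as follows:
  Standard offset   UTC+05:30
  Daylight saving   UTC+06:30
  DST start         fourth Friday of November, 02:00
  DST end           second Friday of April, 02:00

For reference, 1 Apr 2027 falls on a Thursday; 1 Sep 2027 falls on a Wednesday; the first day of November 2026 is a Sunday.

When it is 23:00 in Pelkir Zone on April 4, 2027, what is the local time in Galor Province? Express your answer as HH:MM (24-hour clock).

10:30

1 April 2027 is a Thursday, so the first Saturday is April 3 and the second is April 10.
1 September 2027 is a Wednesday, so the first Sunday is September 5 and the fourth is September 26.
April 4, 2027 is outside the daylight-saving period (10 April – 26 September), so Pelkir Zone is on standard time, UTC−05:00.
23:00 Pelkir Zone + 5h = 04:00 UTC (rolling into the next day, 5 April 2027).
1 November 2026 is a Sunday, so the first Friday is November 6 and the fourth is November 27.
1 April 2027 is a Thursday, so the first Friday is April 2 and the second is April 9.
At the standard offset (UTC+05:30), 04:00 UTC + 5h30m = 09:30 Galor Province standard time.
Daylight saving runs 27 November 2026 – 9 April 2027; the standard-time date in Galor Province, April 5, 2027, is inside that window, so Galor Province is at UTC+06:30.
04:00 UTC + 6h30m = 10:30 Galor Province.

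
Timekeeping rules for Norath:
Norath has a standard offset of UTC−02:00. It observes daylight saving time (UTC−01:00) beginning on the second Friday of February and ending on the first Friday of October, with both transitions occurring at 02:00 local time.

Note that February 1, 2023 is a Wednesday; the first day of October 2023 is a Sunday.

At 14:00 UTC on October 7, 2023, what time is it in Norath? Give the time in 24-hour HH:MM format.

1 February 2023 is a Wednesday, so the first Friday is February 3 and the second is February 10.
1 October 2023 is a Sunday, so the first Friday is October 6.
At the standard offset (UTC−02:00), 14:00 UTC − 2h = 12:00 Norath standard time.
The standard-time date in Norath, October 7, 2023, is outside the daylight-saving period (10 February – 6 October), so Norath is on standard time, UTC−02:00.
14:00 UTC − 2h = 12:00 local.

12:00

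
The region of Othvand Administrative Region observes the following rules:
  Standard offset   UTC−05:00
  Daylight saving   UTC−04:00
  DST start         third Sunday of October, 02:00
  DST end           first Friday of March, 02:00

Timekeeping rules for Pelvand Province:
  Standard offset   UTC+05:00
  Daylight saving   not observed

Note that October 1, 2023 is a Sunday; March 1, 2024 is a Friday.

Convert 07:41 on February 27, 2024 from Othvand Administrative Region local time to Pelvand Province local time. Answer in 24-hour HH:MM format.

1 October 2023 is a Sunday, so the first Sunday is October 1 and the third is October 15.
1 March 2024 is a Friday, so the first Friday is March 1.
Daylight saving runs 15 October 2023 – 1 March 2024; February 27, 2024 is inside that window, so Othvand Administrative Region is at UTC−04:00.
07:41 Othvand Administrative Region + 4h = 11:41 UTC.
Pelvand Province stays on UTC+05:00 all year.
11:41 UTC + 5h = 16:41 Pelvand Province.

16:41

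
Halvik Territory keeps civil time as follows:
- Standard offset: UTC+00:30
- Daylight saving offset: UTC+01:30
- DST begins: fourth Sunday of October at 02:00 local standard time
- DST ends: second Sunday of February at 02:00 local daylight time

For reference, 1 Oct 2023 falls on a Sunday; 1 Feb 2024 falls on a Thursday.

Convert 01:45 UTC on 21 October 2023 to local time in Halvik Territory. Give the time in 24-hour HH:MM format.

02:15

1 October 2023 is a Sunday, so the first Sunday is October 1 and the fourth is October 22.
1 February 2024 is a Thursday, so the first Sunday is February 4 and the second is February 11.
At the standard offset (UTC+00:30), 01:45 UTC + 0h30m = 02:15 Halvik Territory standard time.
The standard-time date in Halvik Territory, 21 October 2023, is outside the daylight-saving period (22 October 2023 – 11 February 2024), so Halvik Territory is on standard time, UTC+00:30.
01:45 UTC + 0h30m = 02:15 local.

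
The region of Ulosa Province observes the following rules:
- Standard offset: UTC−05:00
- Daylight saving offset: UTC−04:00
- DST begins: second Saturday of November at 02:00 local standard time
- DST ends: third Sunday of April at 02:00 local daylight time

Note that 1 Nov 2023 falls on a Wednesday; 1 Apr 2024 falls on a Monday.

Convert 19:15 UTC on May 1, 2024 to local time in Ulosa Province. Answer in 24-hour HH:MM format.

14:15

1 November 2023 is a Wednesday, so the first Saturday is November 4 and the second is November 11.
1 April 2024 is a Monday, so the first Sunday is April 7 and the third is April 21.
At the standard offset (UTC−05:00), 19:15 UTC − 5h = 14:15 Ulosa Province standard time.
Daylight saving runs 11 November 2023 – 21 April 2024; the standard-time date in Ulosa Province, May 1, 2024, is outside that window, so Ulosa Province is on standard time at UTC−05:00.
19:15 UTC − 5h = 14:15 local.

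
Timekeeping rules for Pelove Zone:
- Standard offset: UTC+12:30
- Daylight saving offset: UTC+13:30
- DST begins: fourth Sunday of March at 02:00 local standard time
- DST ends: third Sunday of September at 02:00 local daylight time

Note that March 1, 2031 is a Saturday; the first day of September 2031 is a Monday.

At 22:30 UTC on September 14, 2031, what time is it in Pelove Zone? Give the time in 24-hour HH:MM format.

1 March 2031 is a Saturday, so the first Sunday is March 2 and the fourth is March 23.
1 September 2031 is a Monday, so the first Sunday is September 7 and the third is September 21.
At the standard offset (UTC+12:30), 22:30 UTC + 12h30m = 11:00 Pelove Zone standard time (rolling into the next day, 15 September 2031).
The standard-time date in Pelove Zone, September 15, 2031, lies within the daylight-saving period (23 March – 21 September), so Pelove Zone is on daylight time, UTC+13:30.
22:30 UTC + 13h30m = 12:00 local (rolling into the next day, 15 September 2031).

12:00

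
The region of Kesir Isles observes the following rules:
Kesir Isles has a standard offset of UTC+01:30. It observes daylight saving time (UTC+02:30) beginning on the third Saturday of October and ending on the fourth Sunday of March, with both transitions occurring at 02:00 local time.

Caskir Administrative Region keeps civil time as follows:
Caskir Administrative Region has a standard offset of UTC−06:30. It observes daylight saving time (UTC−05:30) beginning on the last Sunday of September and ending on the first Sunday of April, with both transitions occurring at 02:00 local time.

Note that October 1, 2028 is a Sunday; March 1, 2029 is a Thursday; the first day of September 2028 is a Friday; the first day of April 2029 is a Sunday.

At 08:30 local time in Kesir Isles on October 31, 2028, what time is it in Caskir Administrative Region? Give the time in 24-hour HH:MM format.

1 October 2028 is a Sunday, so the first Saturday is October 7 and the third is October 21.
1 March 2029 is a Thursday, so the first Sunday is March 4 and the fourth is March 25.
October 31, 2028 falls between 21 October 2028 and 25 March 2029, so daylight saving is in effect and Kesir Isles is at UTC+02:30.
08:30 Kesir Isles − 2h30m = 06:00 UTC.
1 September 2028 is a Friday, so Sundays fall on 3, 10, 17, 24; the last is September 24.
1 April 2029 is a Sunday, so the first Sunday is April 1.
At the standard offset (UTC−06:30), 06:00 UTC − 6h30m = 23:30 Caskir Administrative Region standard time (rolling into the previous day, 30 October 2028).
The standard-time date in Caskir Administrative Region, October 30, 2028, falls between 24 September 2028 and 1 April 2029, so daylight saving is in effect and Caskir Administrative Region is at UTC−05:30.
06:00 UTC − 5h30m = 00:30 Caskir Administrative Region.

00:30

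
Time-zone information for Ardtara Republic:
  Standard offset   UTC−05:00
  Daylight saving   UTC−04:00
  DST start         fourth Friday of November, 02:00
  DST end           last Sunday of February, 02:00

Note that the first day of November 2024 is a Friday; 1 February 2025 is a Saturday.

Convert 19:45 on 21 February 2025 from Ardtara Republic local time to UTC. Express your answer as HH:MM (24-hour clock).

23:45

1 November 2024 is a Friday, so the first Friday is November 1 and the fourth is November 22.
1 February 2025 is a Saturday, so Sundays fall on 2, 9, 16, 23; the last is February 23.
21 February 2025 lies within the daylight-saving period (22 November 2024 – 23 February 2025), so Ardtara Republic is on daylight time, UTC−04:00.
19:45 local + 4h = 23:45 UTC.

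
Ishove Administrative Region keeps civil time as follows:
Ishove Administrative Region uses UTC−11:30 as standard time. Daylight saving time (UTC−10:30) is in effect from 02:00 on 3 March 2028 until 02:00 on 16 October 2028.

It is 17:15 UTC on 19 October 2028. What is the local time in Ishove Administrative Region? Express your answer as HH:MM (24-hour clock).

05:45

At the standard offset (UTC−11:30), 17:15 UTC − 11h30m = 05:45 Ishove Administrative Region standard time.
The standard-time date in Ishove Administrative Region, 19 October 2028, does not fall between 3 March and 16 October, so daylight saving is not in effect and Ishove Administrative Region is at UTC−11:30.
17:15 UTC − 11h30m = 05:45 local.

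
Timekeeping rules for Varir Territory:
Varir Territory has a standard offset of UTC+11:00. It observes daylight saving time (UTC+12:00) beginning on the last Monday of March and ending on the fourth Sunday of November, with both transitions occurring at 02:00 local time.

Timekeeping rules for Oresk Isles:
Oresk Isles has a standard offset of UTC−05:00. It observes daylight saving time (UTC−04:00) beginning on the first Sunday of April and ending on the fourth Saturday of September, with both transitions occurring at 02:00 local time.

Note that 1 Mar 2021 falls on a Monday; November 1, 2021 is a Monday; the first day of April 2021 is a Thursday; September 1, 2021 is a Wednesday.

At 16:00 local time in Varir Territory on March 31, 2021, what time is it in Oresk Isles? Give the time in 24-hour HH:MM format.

1 March 2021 is a Monday, so Mondays fall on 1, 8, 15, 22, 29; the last is March 29.
1 November 2021 is a Monday, so the first Sunday is November 7 and the fourth is November 28.
March 31, 2021 falls between 29 March and 28 November, so daylight saving is in effect and Varir Territory is at UTC+12:00.
16:00 Varir Territory − 12h = 04:00 UTC.
1 April 2021 is a Thursday, so the first Sunday is April 4.
1 September 2021 is a Wednesday, so the first Saturday is September 4 and the fourth is September 25.
At the standard offset (UTC−05:00), 04:00 UTC − 5h = 23:00 Oresk Isles standard time (rolling into the previous day, 30 March 2021).
The standard-time date in Oresk Isles, March 30, 2021, does not fall between 4 April and 25 September, so daylight saving is not in effect and Oresk Isles is at UTC−05:00.
04:00 UTC − 5h = 23:00 Oresk Isles (rolling into the previous day, 30 March 2021).

23:00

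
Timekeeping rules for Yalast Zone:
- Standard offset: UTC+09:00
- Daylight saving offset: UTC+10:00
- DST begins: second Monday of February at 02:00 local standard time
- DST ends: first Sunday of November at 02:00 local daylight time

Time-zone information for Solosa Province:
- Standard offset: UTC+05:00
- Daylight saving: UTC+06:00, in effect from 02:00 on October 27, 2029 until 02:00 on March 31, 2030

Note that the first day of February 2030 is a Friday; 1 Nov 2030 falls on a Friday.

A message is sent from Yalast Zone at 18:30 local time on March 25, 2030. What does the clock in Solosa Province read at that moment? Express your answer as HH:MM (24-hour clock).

14:30

1 February 2030 is a Friday, so the first Monday is February 4 and the second is February 11.
1 November 2030 is a Friday, so the first Sunday is November 3.
March 25, 2030 falls between 11 February and 3 November, so daylight saving is in effect and Yalast Zone is at UTC+10:00.
18:30 Yalast Zone − 10h = 08:30 UTC.
At the standard offset (UTC+05:00), 08:30 UTC + 5h = 13:30 Solosa Province standard time.
Daylight saving runs 27 October 2029 – 31 March 2030; the standard-time date in Solosa Province, March 25, 2030, is inside that window, so Solosa Province is at UTC+06:00.
08:30 UTC + 6h = 14:30 Solosa Province.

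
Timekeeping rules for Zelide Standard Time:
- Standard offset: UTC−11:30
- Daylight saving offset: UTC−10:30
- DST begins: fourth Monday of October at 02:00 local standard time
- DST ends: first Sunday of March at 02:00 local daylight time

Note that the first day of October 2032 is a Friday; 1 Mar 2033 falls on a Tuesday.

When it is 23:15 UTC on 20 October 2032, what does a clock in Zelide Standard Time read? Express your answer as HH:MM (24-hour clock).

11:45

1 October 2032 is a Friday, so the first Monday is October 4 and the fourth is October 25.
1 March 2033 is a Tuesday, so the first Sunday is March 6.
At the standard offset (UTC−11:30), 23:15 UTC − 11h30m = 11:45 Zelide Standard Time standard time.
The standard-time date in Zelide Standard Time, 20 October 2032, does not fall between 25 October 2032 and 6 March 2033, so daylight saving is not in effect and Zelide Standard Time is at UTC−11:30.
23:15 UTC − 11h30m = 11:45 local.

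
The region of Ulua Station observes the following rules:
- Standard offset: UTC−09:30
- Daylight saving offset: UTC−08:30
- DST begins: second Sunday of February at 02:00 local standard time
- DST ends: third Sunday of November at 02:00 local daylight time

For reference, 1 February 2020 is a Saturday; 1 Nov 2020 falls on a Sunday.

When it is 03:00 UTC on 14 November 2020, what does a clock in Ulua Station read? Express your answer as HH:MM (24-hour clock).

18:30

1 February 2020 is a Saturday, so the first Sunday is February 2 and the second is February 9.
1 November 2020 is a Sunday, so the first Sunday is November 1 and the third is November 15.
At the standard offset (UTC−09:30), 03:00 UTC − 9h30m = 17:30 Ulua Station standard time (rolling into the previous day, 13 November 2020).
Daylight saving runs 9 February – 15 November; the standard-time date in Ulua Station, 13 November 2020, is inside that window, so Ulua Station is at UTC−08:30.
03:00 UTC − 8h30m = 18:30 local (rolling into the previous day, 13 November 2020).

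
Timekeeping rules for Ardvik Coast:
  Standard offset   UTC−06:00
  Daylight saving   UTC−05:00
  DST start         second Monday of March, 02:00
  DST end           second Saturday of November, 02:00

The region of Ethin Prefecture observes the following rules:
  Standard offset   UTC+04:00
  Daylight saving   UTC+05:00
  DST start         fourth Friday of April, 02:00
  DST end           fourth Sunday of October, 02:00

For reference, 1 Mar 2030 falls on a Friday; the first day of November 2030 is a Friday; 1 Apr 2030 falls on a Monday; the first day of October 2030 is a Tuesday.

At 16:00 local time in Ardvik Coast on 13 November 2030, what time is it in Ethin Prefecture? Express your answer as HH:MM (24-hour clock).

02:00

1 March 2030 is a Friday, so the first Monday is March 4 and the second is March 11.
1 November 2030 is a Friday, so the first Saturday is November 2 and the second is November 9.
13 November 2030 is outside the daylight-saving period (11 March – 9 November), so Ardvik Coast is on standard time, UTC−06:00.
16:00 Ardvik Coast + 6h = 22:00 UTC.
1 April 2030 is a Monday, so the first Friday is April 5 and the fourth is April 26.
1 October 2030 is a Tuesday, so the first Sunday is October 6 and the fourth is October 27.
At the standard offset (UTC+04:00), 22:00 UTC + 4h = 02:00 Ethin Prefecture standard time (rolling into the next day, 14 November 2030).
The standard-time date in Ethin Prefecture, 14 November 2030, is outside the daylight-saving period (26 April – 27 October), so Ethin Prefecture is on standard time, UTC+04:00.
22:00 UTC + 4h = 02:00 Ethin Prefecture (rolling into the next day, 14 November 2030).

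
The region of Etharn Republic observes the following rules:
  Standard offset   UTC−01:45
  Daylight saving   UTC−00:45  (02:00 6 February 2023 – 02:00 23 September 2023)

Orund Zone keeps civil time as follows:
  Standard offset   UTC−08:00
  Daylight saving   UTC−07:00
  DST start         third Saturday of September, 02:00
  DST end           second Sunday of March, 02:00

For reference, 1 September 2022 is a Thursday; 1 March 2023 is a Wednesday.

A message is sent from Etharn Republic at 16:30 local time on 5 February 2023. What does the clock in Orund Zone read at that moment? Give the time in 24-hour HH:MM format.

11:15

5 February 2023 is outside the daylight-saving period (6 February – 23 September), so Etharn Republic is on standard time, UTC−01:45.
16:30 Etharn Republic + 1h45m = 18:15 UTC.
1 September 2022 is a Thursday, so the first Saturday is September 3 and the third is September 17.
1 March 2023 is a Wednesday, so the first Sunday is March 5 and the second is March 12.
At the standard offset (UTC−08:00), 18:15 UTC − 8h = 10:15 Orund Zone standard time.
The standard-time date in Orund Zone, 5 February 2023, falls between 17 September 2022 and 12 March 2023, so daylight saving is in effect and Orund Zone is at UTC−07:00.
18:15 UTC − 7h = 11:15 Orund Zone.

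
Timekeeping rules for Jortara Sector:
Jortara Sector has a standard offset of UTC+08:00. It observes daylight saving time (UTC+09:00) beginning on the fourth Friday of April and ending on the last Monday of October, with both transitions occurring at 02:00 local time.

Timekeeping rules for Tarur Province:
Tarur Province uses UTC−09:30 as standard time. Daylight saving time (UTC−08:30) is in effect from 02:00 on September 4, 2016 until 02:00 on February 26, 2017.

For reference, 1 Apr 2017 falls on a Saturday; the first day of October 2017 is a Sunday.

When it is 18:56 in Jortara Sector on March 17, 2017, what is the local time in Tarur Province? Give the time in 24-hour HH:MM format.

1 April 2017 is a Saturday, so the first Friday is April 7 and the fourth is April 28.
1 October 2017 is a Sunday, so Mondays fall on 2, 9, 16, 23, 30; the last is October 30.
March 17, 2017 does not fall between 28 April and 30 October, so daylight saving is not in effect and Jortara Sector is at UTC+08:00.
18:56 Jortara Sector − 8h = 10:56 UTC.
At the standard offset (UTC−09:30), 10:56 UTC − 9h30m = 01:26 Tarur Province standard time.
Daylight saving runs 4 September 2016 – 26 February 2017; the standard-time date in Tarur Province, March 17, 2017, is outside that window, so Tarur Province is on standard time at UTC−09:30.
10:56 UTC − 9h30m = 01:26 Tarur Province.

01:26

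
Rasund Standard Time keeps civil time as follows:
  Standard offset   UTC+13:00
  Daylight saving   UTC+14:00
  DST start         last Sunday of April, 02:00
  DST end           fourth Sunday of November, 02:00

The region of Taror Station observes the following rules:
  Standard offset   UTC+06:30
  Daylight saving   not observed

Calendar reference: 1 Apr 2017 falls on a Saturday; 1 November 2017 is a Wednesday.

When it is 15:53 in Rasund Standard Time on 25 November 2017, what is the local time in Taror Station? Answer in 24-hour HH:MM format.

08:23

1 April 2017 is a Saturday, so Sundays fall on 2, 9, 16, 23, 30; the last is April 30.
1 November 2017 is a Wednesday, so the first Sunday is November 5 and the fourth is November 26.
Daylight saving runs 30 April – 26 November; 25 November 2017 is inside that window, so Rasund Standard Time is at UTC+14:00.
15:53 Rasund Standard Time − 14h = 01:53 UTC.
Taror Station stays on UTC+06:30 all year.
01:53 UTC + 6h30m = 08:23 Taror Station.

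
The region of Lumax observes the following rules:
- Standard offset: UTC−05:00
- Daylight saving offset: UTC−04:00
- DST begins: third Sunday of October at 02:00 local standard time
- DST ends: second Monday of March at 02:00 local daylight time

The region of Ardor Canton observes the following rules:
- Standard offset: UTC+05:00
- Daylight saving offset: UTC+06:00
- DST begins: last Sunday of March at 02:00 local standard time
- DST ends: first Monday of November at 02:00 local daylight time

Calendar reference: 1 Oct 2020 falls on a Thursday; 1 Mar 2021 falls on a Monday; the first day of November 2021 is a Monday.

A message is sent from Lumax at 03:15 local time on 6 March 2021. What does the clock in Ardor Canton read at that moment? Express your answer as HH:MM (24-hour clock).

12:15

1 October 2020 is a Thursday, so the first Sunday is October 4 and the third is October 18.
1 March 2021 is a Monday, so the first Monday is March 1 and the second is March 8.
6 March 2021 lies within the daylight-saving period (18 October 2020 – 8 March 2021), so Lumax is on daylight time, UTC−04:00.
03:15 Lumax + 4h = 07:15 UTC.
1 March 2021 is a Monday, so Sundays fall on 7, 14, 21, 28; the last is March 28.
1 November 2021 is a Monday, so the first Monday is November 1.
At the standard offset (UTC+05:00), 07:15 UTC + 5h = 12:15 Ardor Canton standard time.
Daylight saving runs 28 March – 1 November; the standard-time date in Ardor Canton, 6 March 2021, is outside that window, so Ardor Canton is on standard time at UTC+05:00.
07:15 UTC + 5h = 12:15 Ardor Canton.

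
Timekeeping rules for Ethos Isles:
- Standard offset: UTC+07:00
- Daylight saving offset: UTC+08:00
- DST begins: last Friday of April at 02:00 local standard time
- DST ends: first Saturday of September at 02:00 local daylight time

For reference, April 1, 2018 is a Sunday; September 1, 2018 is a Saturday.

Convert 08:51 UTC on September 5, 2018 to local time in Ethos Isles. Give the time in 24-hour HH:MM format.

15:51

1 April 2018 is a Sunday, so Fridays fall on 6, 13, 20, 27; the last is April 27.
1 September 2018 is a Saturday, so the first Saturday is September 1.
At the standard offset (UTC+07:00), 08:51 UTC + 7h = 15:51 Ethos Isles standard time.
The standard-time date in Ethos Isles, September 5, 2018, is outside the daylight-saving period (27 April – 1 September), so Ethos Isles is on standard time, UTC+07:00.
08:51 UTC + 7h = 15:51 local.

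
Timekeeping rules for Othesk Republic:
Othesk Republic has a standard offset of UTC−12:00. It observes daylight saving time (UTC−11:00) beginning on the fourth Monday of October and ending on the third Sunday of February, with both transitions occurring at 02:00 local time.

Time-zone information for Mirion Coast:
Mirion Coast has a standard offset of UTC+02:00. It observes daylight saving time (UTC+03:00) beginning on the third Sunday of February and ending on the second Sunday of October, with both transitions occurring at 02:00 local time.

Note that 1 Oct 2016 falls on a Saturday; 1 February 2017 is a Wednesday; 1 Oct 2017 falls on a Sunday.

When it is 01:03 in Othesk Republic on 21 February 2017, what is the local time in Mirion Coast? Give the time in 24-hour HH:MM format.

16:03

1 October 2016 is a Saturday, so the first Monday is October 3 and the fourth is October 24.
1 February 2017 is a Wednesday, so the first Sunday is February 5 and the third is February 19.
21 February 2017 does not fall between 24 October 2016 and 19 February 2017, so daylight saving is not in effect and Othesk Republic is at UTC−12:00.
01:03 Othesk Republic + 12h = 13:03 UTC.
1 February 2017 is a Wednesday, so the first Sunday is February 5 and the third is February 19.
1 October 2017 is a Sunday, so the first Sunday is October 1 and the second is October 8.
At the standard offset (UTC+02:00), 13:03 UTC + 2h = 15:03 Mirion Coast standard time.
The standard-time date in Mirion Coast, 21 February 2017, lies within the daylight-saving period (19 February – 8 October), so Mirion Coast is on daylight time, UTC+03:00.
13:03 UTC + 3h = 16:03 Mirion Coast.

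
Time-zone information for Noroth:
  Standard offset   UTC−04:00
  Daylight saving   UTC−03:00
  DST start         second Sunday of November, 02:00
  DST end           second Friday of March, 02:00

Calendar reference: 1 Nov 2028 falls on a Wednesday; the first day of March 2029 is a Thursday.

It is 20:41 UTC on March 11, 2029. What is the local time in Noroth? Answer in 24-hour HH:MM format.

1 November 2028 is a Wednesday, so the first Sunday is November 5 and the second is November 12.
1 March 2029 is a Thursday, so the first Friday is March 2 and the second is March 9.
At the standard offset (UTC−04:00), 20:41 UTC − 4h = 16:41 Noroth standard time.
Daylight saving runs 12 November 2028 – 9 March 2029; the standard-time date in Noroth, March 11, 2029, is outside that window, so Noroth is on standard time at UTC−04:00.
20:41 UTC − 4h = 16:41 local.

16:41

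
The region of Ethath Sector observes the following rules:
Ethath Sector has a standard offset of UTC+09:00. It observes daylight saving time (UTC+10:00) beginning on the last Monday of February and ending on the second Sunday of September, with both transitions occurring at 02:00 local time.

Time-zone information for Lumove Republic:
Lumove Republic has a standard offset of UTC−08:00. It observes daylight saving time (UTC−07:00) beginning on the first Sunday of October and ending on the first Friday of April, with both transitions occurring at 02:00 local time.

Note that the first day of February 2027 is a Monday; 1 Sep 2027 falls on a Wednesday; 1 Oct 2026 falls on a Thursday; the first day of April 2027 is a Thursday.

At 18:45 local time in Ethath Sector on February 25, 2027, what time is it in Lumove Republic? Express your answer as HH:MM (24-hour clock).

01:45

1 February 2027 is a Monday, so Mondays fall on 1, 8, 15, 22; the last is February 22.
1 September 2027 is a Wednesday, so the first Sunday is September 5 and the second is September 12.
February 25, 2027 falls between 22 February and 12 September, so daylight saving is in effect and Ethath Sector is at UTC+10:00.
18:45 Ethath Sector − 10h = 08:45 UTC.
1 October 2026 is a Thursday, so the first Sunday is October 4.
1 April 2027 is a Thursday, so the first Friday is April 2.
At the standard offset (UTC−08:00), 08:45 UTC − 8h = 00:45 Lumove Republic standard time.
Daylight saving runs 4 October 2026 – 2 April 2027; the standard-time date in Lumove Republic, February 25, 2027, is inside that window, so Lumove Republic is at UTC−07:00.
08:45 UTC − 7h = 01:45 Lumove Republic.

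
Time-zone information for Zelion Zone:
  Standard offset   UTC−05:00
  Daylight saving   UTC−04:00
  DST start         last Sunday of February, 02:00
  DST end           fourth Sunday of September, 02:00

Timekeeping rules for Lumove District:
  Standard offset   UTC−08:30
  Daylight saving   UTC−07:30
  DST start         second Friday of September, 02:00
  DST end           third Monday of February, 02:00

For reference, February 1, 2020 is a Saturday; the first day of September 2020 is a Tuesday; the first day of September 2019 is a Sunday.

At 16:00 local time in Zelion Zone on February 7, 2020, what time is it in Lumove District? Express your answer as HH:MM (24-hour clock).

13:30

1 February 2020 is a Saturday, so Sundays fall on 2, 9, 16, 23; the last is February 23.
1 September 2020 is a Tuesday, so the first Sunday is September 6 and the fourth is September 27.
February 7, 2020 is outside the daylight-saving period (23 February – 27 September), so Zelion Zone is on standard time, UTC−05:00.
16:00 Zelion Zone + 5h = 21:00 UTC.
1 September 2019 is a Sunday, so the first Friday is September 6 and the second is September 13.
1 February 2020 is a Saturday, so the first Monday is February 3 and the third is February 17.
At the standard offset (UTC−08:30), 21:00 UTC − 8h30m = 12:30 Lumove District standard time.
The standard-time date in Lumove District, February 7, 2020, lies within the daylight-saving period (13 September 2019 – 17 February 2020), so Lumove District is on daylight time, UTC−07:30.
21:00 UTC − 7h30m = 13:30 Lumove District.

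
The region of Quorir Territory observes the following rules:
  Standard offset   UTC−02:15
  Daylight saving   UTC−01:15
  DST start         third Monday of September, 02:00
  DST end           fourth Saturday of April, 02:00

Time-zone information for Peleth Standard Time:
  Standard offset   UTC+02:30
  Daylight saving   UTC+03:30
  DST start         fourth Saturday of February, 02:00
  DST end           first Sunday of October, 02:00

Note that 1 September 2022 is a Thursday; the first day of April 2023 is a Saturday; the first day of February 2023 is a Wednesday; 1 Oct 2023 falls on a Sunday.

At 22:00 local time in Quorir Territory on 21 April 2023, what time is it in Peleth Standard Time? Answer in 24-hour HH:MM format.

1 September 2022 is a Thursday, so the first Monday is September 5 and the third is September 19.
1 April 2023 is a Saturday, so the first Saturday is April 1 and the fourth is April 22.
Daylight saving runs 19 September 2022 – 22 April 2023; 21 April 2023 is inside that window, so Quorir Territory is at UTC−01:15.
22:00 Quorir Territory + 1h15m = 23:15 UTC.
1 February 2023 is a Wednesday, so the first Saturday is February 4 and the fourth is February 25.
1 October 2023 is a Sunday, so the first Sunday is October 1.
At the standard offset (UTC+02:30), 23:15 UTC + 2h30m = 01:45 Peleth Standard Time standard time (rolling into the next day, 22 April 2023).
The standard-time date in Peleth Standard Time, 22 April 2023, lies within the daylight-saving period (25 February – 1 October), so Peleth Standard Time is on daylight time, UTC+03:30.
23:15 UTC + 3h30m = 02:45 Peleth Standard Time (rolling into the next day, 22 April 2023).

02:45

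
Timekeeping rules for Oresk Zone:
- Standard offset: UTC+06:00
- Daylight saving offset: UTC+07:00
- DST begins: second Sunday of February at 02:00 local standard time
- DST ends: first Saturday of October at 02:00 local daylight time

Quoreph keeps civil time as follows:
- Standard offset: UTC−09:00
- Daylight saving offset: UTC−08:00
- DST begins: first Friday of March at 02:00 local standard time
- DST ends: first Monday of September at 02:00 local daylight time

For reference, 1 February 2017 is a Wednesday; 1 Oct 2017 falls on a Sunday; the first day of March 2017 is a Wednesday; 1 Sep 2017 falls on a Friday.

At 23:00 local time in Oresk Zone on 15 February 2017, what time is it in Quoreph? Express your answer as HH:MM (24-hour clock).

07:00

1 February 2017 is a Wednesday, so the first Sunday is February 5 and the second is February 12.
1 October 2017 is a Sunday, so the first Saturday is October 7.
15 February 2017 lies within the daylight-saving period (12 February – 7 October), so Oresk Zone is on daylight time, UTC+07:00.
23:00 Oresk Zone − 7h = 16:00 UTC.
1 March 2017 is a Wednesday, so the first Friday is March 3.
1 September 2017 is a Friday, so the first Monday is September 4.
At the standard offset (UTC−09:00), 16:00 UTC − 9h = 07:00 Quoreph standard time.
The standard-time date in Quoreph, 15 February 2017, does not fall between 3 March and 4 September, so daylight saving is not in effect and Quoreph is at UTC−09:00.
16:00 UTC − 9h = 07:00 Quoreph.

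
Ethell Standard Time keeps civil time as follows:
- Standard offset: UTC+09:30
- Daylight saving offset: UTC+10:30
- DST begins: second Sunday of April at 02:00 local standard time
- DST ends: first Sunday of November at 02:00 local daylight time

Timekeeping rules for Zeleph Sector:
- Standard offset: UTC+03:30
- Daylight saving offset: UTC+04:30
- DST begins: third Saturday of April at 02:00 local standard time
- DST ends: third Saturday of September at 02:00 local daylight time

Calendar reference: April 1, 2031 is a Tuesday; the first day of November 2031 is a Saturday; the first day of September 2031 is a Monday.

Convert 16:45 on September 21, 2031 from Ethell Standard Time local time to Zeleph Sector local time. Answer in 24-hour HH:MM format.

09:45

1 April 2031 is a Tuesday, so the first Sunday is April 6 and the second is April 13.
1 November 2031 is a Saturday, so the first Sunday is November 2.
Daylight saving runs 13 April – 2 November; September 21, 2031 is inside that window, so Ethell Standard Time is at UTC+10:30.
16:45 Ethell Standard Time − 10h30m = 06:15 UTC.
1 April 2031 is a Tuesday, so the first Saturday is April 5 and the third is April 19.
1 September 2031 is a Monday, so the first Saturday is September 6 and the third is September 20.
At the standard offset (UTC+03:30), 06:15 UTC + 3h30m = 09:45 Zeleph Sector standard time.
The standard-time date in Zeleph Sector, September 21, 2031, is outside the daylight-saving period (19 April – 20 September), so Zeleph Sector is on standard time, UTC+03:30.
06:15 UTC + 3h30m = 09:45 Zeleph Sector.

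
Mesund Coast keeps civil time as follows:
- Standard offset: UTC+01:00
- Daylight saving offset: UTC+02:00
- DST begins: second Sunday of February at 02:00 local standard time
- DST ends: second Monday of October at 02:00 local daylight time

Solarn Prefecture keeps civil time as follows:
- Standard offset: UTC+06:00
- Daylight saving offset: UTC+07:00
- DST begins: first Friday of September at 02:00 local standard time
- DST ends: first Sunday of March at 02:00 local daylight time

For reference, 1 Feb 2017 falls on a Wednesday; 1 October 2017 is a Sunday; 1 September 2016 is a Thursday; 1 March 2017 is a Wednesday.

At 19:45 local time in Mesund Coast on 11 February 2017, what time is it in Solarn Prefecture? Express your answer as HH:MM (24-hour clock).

1 February 2017 is a Wednesday, so the first Sunday is February 5 and the second is February 12.
1 October 2017 is a Sunday, so the first Monday is October 2 and the second is October 9.
Daylight saving runs 12 February – 9 October; 11 February 2017 is outside that window, so Mesund Coast is on standard time at UTC+01:00.
19:45 Mesund Coast − 1h = 18:45 UTC.
1 September 2016 is a Thursday, so the first Friday is September 2.
1 March 2017 is a Wednesday, so the first Sunday is March 5.
At the standard offset (UTC+06:00), 18:45 UTC + 6h = 00:45 Solarn Prefecture standard time (rolling into the next day, 12 February 2017).
The standard-time date in Solarn Prefecture, 12 February 2017, lies within the daylight-saving period (2 September 2016 – 5 March 2017), so Solarn Prefecture is on daylight time, UTC+07:00.
18:45 UTC + 7h = 01:45 Solarn Prefecture (rolling into the next day, 12 February 2017).

01:45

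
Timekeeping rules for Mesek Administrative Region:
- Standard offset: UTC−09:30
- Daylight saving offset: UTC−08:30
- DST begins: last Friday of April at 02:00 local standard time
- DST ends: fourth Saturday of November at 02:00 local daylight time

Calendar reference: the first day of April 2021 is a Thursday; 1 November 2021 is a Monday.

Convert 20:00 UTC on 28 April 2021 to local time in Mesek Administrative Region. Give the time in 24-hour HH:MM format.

10:30

1 April 2021 is a Thursday, so Fridays fall on 2, 9, 16, 23, 30; the last is April 30.
1 November 2021 is a Monday, so the first Saturday is November 6 and the fourth is November 27.
At the standard offset (UTC−09:30), 20:00 UTC − 9h30m = 10:30 Mesek Administrative Region standard time.
Daylight saving runs 30 April – 27 November; the standard-time date in Mesek Administrative Region, 28 April 2021, is outside that window, so Mesek Administrative Region is on standard time at UTC−09:30.
20:00 UTC − 9h30m = 10:30 local.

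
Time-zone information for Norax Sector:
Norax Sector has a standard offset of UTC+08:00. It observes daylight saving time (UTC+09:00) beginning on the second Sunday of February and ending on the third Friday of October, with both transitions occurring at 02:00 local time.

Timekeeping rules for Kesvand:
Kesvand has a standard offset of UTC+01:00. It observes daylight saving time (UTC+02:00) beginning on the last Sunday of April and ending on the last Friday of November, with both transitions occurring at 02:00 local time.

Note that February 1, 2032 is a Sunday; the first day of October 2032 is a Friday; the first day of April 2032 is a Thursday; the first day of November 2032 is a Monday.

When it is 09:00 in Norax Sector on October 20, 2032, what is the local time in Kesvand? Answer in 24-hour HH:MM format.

1 February 2032 is a Sunday, so the first Sunday is February 1 and the second is February 8.
1 October 2032 is a Friday, so the first Friday is October 1 and the third is October 15.
Daylight saving runs 8 February – 15 October; October 20, 2032 is outside that window, so Norax Sector is on standard time at UTC+08:00.
09:00 Norax Sector − 8h = 01:00 UTC.
1 April 2032 is a Thursday, so Sundays fall on 4, 11, 18, 25; the last is April 25.
1 November 2032 is a Monday, so Fridays fall on 5, 12, 19, 26; the last is November 26.
At the standard offset (UTC+01:00), 01:00 UTC + 1h = 02:00 Kesvand standard time.
The standard-time date in Kesvand, October 20, 2032, falls between 25 April and 26 November, so daylight saving is in effect and Kesvand is at UTC+02:00.
01:00 UTC + 2h = 03:00 Kesvand.

03:00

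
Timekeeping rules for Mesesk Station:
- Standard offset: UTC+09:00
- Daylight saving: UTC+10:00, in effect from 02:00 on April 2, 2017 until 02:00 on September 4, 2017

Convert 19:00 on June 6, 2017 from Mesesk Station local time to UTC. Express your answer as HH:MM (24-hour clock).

09:00

Daylight saving runs 2 April – 4 September; June 6, 2017 is inside that window, so Mesesk Station is at UTC+10:00.
19:00 local − 10h = 09:00 UTC.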